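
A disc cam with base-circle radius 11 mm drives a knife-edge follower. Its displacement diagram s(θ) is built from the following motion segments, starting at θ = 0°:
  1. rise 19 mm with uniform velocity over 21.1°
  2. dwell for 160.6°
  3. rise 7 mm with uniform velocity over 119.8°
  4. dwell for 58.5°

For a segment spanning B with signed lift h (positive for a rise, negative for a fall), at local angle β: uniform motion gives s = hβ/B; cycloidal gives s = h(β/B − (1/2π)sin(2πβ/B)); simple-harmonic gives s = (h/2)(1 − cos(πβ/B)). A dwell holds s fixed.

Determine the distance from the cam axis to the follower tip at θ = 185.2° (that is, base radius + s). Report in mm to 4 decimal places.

seg 1 [0°–21.1°] uniform, h=19: full span → s += 19 → s = 19.0000
seg 2 [21.1°–181.7°] dwell: s stays 19.0000
seg 3 [181.7°–301.5°] uniform, h=7: θ=185.2° here. β=3.5, B=119.8. 7·3.5/119.8 = 0.2045 → s = 19.2045
radial distance = base radius + s = 11 + 19.2045 = 30.2045

30.2045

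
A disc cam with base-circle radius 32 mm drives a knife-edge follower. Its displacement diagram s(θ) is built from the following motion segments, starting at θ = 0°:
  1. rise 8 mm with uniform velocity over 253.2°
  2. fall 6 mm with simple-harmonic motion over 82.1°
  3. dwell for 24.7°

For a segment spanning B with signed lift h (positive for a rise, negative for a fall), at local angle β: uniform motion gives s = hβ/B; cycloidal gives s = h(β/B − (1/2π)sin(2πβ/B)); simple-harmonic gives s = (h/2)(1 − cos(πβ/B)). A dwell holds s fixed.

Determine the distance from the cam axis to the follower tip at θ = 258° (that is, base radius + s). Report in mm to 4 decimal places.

seg 1 [0°–253.2°] uniform, h=8: full span → s += 8 → s = 8.0000
seg 2 [253.2°–335.3°] simple-harmonic, h=-6: θ=258° here. β=4.8, B=82.1. -6/2·(1 − cos(π·0.0585)) = -0.0505 → s = 7.9495
radial distance = base radius + s = 32 + 7.9495 = 39.9495

39.9495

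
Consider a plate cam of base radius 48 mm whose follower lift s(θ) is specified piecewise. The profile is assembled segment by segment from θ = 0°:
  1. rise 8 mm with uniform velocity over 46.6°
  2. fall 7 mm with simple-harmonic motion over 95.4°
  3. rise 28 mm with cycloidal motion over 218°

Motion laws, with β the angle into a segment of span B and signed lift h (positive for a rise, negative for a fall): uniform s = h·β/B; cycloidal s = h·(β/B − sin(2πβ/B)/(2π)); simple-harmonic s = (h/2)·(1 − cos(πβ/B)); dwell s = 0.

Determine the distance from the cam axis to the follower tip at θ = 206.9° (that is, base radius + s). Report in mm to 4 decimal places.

seg 1 [0°–46.6°] uniform, h=8: full span → s += 8 → s = 8.0000
seg 2 [46.6°–142°] simple-harmonic, h=-7: full span → s += -7 → s = 1.0000
seg 3 [142°–360°] cycloidal, h=28: θ=206.9° here. β=64.9, B=218. 28·(0.2977 − sin(2π·0.2977)/(2π)) = 4.0781 → s = 5.0781
radial distance = base radius + s = 48 + 5.0781 = 53.0781

53.0781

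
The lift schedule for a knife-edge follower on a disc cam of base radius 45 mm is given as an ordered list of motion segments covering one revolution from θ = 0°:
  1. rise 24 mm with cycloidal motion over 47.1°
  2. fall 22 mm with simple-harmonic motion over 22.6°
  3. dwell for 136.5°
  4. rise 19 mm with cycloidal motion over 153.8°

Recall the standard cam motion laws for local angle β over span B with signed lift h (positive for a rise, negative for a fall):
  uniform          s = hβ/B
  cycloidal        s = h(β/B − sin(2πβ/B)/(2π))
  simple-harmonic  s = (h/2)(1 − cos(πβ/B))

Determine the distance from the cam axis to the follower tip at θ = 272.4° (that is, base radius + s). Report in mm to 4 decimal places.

seg 1 [0°–47.1°] cycloidal, h=24: full span → s += 24 → s = 24.0000
seg 2 [47.1°–69.7°] simple-harmonic, h=-22: full span → s += -22 → s = 2.0000
seg 3 [69.7°–206.2°] dwell: s stays 2.0000
seg 4 [206.2°–360°] cycloidal, h=19: θ=272.4° here. β=66.2, B=153.8. 19·(0.4304 − sin(2π·0.4304)/(2π)) = 6.8980 → s = 8.8980
radial distance = base radius + s = 45 + 8.8980 = 53.8980

53.8980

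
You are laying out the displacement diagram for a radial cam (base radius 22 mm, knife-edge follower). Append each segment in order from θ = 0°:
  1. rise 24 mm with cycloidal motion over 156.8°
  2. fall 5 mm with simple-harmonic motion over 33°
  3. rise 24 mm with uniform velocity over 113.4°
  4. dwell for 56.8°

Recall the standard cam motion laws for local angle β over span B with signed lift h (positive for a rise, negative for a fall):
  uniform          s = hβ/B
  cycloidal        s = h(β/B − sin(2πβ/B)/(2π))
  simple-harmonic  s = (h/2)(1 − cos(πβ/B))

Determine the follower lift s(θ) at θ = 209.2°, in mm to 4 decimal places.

seg 1 [0°–156.8°] cycloidal, h=24: full span → s += 24 → s = 24.0000
seg 2 [156.8°–189.8°] simple-harmonic, h=-5: full span → s += -5 → s = 19.0000
seg 3 [189.8°–303.2°] uniform, h=24: θ=209.2° here. β=19.4, B=113.4. 24·19.4/113.4 = 4.1058 → s = 23.1058

23.1058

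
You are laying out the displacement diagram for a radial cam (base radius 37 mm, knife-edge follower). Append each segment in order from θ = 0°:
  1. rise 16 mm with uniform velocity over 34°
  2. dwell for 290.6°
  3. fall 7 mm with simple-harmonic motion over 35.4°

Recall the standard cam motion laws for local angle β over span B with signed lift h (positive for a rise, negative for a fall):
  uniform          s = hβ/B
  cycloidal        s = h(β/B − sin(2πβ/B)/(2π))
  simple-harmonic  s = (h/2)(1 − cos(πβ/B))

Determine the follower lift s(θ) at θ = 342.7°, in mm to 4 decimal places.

seg 1 [0°–34°] uniform, h=16: full span → s += 16 → s = 16.0000
seg 2 [34°–324.6°] dwell: s stays 16.0000
seg 3 [324.6°–360°] simple-harmonic, h=-7: θ=342.7° here. β=18.1, B=35.4. -7/2·(1 − cos(π·0.5113)) = -3.6242 → s = 12.3758

12.3758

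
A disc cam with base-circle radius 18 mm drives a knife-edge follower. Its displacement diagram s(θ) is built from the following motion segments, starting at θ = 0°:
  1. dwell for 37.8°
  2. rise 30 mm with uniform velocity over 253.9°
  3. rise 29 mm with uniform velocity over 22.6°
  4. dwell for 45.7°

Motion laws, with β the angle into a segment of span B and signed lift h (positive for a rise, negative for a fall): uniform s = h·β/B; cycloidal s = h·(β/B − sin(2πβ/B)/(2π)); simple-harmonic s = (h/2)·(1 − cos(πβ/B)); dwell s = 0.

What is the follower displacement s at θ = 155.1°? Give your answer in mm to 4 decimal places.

seg 1 [0°–37.8°] dwell: s stays 0.0000
seg 2 [37.8°–291.7°] uniform, h=30: θ=155.1° here. β=117.3, B=253.9. 30·117.3/253.9 = 13.8598 → s = 13.8598

13.8598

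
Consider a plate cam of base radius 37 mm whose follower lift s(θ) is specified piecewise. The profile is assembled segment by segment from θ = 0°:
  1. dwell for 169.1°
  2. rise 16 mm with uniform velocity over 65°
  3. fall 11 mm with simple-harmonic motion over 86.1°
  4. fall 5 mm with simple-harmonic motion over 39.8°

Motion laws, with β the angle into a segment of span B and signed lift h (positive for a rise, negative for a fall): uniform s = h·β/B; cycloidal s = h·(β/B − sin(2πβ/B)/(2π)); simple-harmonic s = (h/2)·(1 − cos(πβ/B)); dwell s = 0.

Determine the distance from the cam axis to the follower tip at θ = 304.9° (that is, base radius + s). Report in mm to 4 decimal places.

seg 1 [0°–169.1°] dwell: s stays 0.0000
seg 2 [169.1°–234.1°] uniform, h=16: full span → s += 16 → s = 16.0000
seg 3 [234.1°–320.2°] simple-harmonic, h=-11: θ=304.9° here. β=70.8, B=86.1. -11/2·(1 − cos(π·0.8223)) = -10.1650 → s = 5.8350
radial distance = base radius + s = 37 + 5.8350 = 42.8350

42.8350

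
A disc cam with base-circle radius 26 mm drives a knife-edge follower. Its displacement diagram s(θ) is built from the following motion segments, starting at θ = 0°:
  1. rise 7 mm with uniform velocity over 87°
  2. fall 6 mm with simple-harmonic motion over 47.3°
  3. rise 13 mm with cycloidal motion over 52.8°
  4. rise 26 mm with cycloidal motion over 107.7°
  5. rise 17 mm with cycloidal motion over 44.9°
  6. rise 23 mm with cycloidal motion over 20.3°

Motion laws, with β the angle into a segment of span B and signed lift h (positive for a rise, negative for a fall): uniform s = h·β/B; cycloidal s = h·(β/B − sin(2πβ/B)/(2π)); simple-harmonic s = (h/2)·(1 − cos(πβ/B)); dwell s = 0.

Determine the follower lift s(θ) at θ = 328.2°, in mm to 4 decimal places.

seg 1 [0°–87°] uniform, h=7: full span → s += 7 → s = 7.0000
seg 2 [87°–134.3°] simple-harmonic, h=-6: full span → s += -6 → s = 1.0000
seg 3 [134.3°–187.1°] cycloidal, h=13: full span → s += 13 → s = 14.0000
seg 4 [187.1°–294.8°] cycloidal, h=26: full span → s += 26 → s = 40.0000
seg 5 [294.8°–339.7°] cycloidal, h=17: θ=328.2° here. β=33.4, B=44.9. 17·(0.7439 − sin(2π·0.7439)/(2π)) = 15.3495 → s = 55.3495

55.3495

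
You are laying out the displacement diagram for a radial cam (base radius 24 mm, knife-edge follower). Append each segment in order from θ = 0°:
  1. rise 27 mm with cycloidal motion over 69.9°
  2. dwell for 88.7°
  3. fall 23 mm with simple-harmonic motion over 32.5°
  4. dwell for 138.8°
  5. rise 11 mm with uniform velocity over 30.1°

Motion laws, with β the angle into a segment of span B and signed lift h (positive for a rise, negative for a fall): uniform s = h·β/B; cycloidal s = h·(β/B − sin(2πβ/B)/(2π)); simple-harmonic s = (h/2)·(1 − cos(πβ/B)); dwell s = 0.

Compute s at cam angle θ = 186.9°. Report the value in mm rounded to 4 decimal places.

seg 1 [0°–69.9°] cycloidal, h=27: full span → s += 27 → s = 27.0000
seg 2 [69.9°–158.6°] dwell: s stays 27.0000
seg 3 [158.6°–191.1°] simple-harmonic, h=-23: θ=186.9° here. β=28.3, B=32.5. -23/2·(1 − cos(π·0.8708)) = -22.0652 → s = 4.9348

4.9348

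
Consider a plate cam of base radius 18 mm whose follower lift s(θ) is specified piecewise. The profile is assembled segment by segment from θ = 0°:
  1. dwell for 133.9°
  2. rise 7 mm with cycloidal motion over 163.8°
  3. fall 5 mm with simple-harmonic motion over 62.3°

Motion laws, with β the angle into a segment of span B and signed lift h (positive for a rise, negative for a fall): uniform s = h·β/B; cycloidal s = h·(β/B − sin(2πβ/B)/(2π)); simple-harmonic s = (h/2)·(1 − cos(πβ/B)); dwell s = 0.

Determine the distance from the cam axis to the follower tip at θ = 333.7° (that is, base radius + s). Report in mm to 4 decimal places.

seg 1 [0°–133.9°] dwell: s stays 0.0000
seg 2 [133.9°–297.7°] cycloidal, h=7: full span → s += 7 → s = 7.0000
seg 3 [297.7°–360°] simple-harmonic, h=-5: θ=333.7° here. β=36, B=62.3. -5/2·(1 − cos(π·0.5778)) = -3.1053 → s = 3.8947
radial distance = base radius + s = 18 + 3.8947 = 21.8947

21.8947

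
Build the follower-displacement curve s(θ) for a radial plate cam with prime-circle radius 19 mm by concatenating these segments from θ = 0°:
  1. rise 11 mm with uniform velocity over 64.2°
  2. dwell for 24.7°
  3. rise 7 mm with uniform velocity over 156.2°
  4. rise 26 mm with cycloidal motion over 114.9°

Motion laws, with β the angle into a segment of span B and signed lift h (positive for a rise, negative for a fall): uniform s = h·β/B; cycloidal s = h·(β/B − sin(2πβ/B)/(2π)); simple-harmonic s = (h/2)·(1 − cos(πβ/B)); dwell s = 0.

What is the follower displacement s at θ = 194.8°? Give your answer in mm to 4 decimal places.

seg 1 [0°–64.2°] uniform, h=11: full span → s += 11 → s = 11.0000
seg 2 [64.2°–88.9°] dwell: s stays 11.0000
seg 3 [88.9°–245.1°] uniform, h=7: θ=194.8° here. β=105.9, B=156.2. 7·105.9/156.2 = 4.7458 → s = 15.7458

15.7458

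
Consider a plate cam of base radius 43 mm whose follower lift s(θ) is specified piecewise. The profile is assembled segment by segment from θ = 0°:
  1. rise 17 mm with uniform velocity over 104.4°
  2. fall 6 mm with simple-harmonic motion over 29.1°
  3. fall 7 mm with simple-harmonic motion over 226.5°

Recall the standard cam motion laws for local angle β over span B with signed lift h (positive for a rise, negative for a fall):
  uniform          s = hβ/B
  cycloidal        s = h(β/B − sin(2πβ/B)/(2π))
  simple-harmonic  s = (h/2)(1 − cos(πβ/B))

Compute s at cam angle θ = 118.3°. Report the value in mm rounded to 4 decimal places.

seg 1 [0°–104.4°] uniform, h=17: full span → s += 17 → s = 17.0000
seg 2 [104.4°–133.5°] simple-harmonic, h=-6: θ=118.3° here. β=13.9, B=29.1. -6/2·(1 − cos(π·0.4777)) = -2.7897 → s = 14.2103

14.2103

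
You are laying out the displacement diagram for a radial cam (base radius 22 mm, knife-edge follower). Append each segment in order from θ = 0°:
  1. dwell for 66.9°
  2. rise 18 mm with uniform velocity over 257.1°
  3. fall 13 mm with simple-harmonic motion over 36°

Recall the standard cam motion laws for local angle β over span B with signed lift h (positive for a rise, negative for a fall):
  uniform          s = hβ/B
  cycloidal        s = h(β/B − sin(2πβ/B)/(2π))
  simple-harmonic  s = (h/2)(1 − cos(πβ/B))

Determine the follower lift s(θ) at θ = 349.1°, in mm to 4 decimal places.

seg 1 [0°–66.9°] dwell: s stays 0.0000
seg 2 [66.9°–324°] uniform, h=18: full span → s += 18 → s = 18.0000
seg 3 [324°–360°] simple-harmonic, h=-13: θ=349.1° here. β=25.1, B=36. -13/2·(1 − cos(π·0.6972)) = -10.2746 → s = 7.7254

7.7254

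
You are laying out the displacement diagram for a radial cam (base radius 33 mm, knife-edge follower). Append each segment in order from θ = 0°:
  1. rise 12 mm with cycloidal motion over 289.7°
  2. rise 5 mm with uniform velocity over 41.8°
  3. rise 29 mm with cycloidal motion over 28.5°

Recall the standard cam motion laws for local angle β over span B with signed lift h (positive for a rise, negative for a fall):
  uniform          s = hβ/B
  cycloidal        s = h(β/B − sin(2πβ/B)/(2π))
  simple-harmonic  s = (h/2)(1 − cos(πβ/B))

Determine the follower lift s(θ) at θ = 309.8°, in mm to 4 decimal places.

seg 1 [0°–289.7°] cycloidal, h=12: full span → s += 12 → s = 12.0000
seg 2 [289.7°–331.5°] uniform, h=5: θ=309.8° here. β=20.1, B=41.8. 5·20.1/41.8 = 2.4043 → s = 14.4043

14.4043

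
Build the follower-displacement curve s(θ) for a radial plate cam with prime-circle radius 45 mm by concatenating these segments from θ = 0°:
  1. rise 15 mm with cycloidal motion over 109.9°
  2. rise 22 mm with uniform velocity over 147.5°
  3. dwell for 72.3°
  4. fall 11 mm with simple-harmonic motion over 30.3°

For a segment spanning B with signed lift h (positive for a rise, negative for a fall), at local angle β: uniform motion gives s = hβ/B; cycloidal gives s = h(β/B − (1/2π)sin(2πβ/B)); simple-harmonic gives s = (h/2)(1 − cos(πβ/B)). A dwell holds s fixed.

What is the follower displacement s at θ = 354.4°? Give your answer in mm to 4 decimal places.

seg 1 [0°–109.9°] cycloidal, h=15: full span → s += 15 → s = 15.0000
seg 2 [109.9°–257.4°] uniform, h=22: full span → s += 22 → s = 37.0000
seg 3 [257.4°–329.7°] dwell: s stays 37.0000
seg 4 [329.7°–360°] simple-harmonic, h=-11: θ=354.4° here. β=24.7, B=30.3. -11/2·(1 − cos(π·0.8152)) = -10.0987 → s = 26.9013

26.9013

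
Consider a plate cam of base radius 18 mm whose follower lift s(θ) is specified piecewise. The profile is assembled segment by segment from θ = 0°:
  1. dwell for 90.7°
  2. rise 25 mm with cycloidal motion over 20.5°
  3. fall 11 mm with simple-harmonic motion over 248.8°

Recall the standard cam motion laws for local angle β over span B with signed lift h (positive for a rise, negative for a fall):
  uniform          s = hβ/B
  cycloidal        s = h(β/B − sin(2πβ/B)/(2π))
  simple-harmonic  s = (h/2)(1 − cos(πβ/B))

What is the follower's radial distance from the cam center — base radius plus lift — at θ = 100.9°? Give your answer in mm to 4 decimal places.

seg 1 [0°–90.7°] dwell: s stays 0.0000
seg 2 [90.7°–111.2°] cycloidal, h=25: θ=100.9° here. β=10.2, B=20.5. 25·(0.4976 − sin(2π·0.4976)/(2π)) = 12.3781 → s = 12.3781
radial distance = base radius + s = 18 + 12.3781 = 30.3781

30.3781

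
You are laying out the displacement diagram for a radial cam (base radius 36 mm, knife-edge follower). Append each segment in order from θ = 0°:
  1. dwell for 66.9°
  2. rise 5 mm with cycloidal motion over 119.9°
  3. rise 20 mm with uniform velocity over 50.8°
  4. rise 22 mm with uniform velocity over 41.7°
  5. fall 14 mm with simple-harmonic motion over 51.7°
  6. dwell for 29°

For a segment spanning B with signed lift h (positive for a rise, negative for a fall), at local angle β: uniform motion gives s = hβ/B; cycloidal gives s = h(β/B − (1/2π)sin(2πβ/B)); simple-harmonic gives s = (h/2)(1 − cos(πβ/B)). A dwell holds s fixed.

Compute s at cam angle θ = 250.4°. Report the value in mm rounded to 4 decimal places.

seg 1 [0°–66.9°] dwell: s stays 0.0000
seg 2 [66.9°–186.8°] cycloidal, h=5: full span → s += 5 → s = 5.0000
seg 3 [186.8°–237.6°] uniform, h=20: full span → s += 20 → s = 25.0000
seg 4 [237.6°–279.3°] uniform, h=22: θ=250.4° here. β=12.8, B=41.7. 22·12.8/41.7 = 6.7530 → s = 31.7530

31.7530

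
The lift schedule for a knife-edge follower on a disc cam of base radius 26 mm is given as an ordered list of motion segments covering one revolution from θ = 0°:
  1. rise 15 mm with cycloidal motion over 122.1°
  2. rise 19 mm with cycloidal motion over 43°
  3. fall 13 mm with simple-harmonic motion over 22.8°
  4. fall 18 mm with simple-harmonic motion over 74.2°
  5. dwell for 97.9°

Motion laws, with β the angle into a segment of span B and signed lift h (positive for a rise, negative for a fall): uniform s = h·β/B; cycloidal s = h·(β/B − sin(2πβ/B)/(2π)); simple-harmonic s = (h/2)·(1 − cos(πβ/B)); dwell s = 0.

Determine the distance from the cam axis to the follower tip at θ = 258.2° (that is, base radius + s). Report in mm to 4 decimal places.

seg 1 [0°–122.1°] cycloidal, h=15: full span → s += 15 → s = 15.0000
seg 2 [122.1°–165.1°] cycloidal, h=19: full span → s += 19 → s = 34.0000
seg 3 [165.1°–187.9°] simple-harmonic, h=-13: full span → s += -13 → s = 21.0000
seg 4 [187.9°–262.1°] simple-harmonic, h=-18: θ=258.2° here. β=70.3, B=74.2. -18/2·(1 − cos(π·0.9474)) = -17.8776 → s = 3.1224
radial distance = base radius + s = 26 + 3.1224 = 29.1224

29.1224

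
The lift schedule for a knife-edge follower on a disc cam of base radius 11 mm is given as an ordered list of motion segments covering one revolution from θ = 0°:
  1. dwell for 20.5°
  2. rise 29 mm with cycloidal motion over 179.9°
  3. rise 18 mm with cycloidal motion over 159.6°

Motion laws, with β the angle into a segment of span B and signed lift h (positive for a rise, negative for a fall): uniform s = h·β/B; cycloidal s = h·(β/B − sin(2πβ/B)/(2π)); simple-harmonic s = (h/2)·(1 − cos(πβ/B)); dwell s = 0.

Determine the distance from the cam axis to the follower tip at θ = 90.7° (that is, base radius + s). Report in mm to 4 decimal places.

seg 1 [0°–20.5°] dwell: s stays 0.0000
seg 2 [20.5°–200.4°] cycloidal, h=29: θ=90.7° here. β=70.2, B=179.9. 29·(0.3902 − sin(2π·0.3902)/(2π)) = 8.3791 → s = 8.3791
radial distance = base radius + s = 11 + 8.3791 = 19.3791

19.3791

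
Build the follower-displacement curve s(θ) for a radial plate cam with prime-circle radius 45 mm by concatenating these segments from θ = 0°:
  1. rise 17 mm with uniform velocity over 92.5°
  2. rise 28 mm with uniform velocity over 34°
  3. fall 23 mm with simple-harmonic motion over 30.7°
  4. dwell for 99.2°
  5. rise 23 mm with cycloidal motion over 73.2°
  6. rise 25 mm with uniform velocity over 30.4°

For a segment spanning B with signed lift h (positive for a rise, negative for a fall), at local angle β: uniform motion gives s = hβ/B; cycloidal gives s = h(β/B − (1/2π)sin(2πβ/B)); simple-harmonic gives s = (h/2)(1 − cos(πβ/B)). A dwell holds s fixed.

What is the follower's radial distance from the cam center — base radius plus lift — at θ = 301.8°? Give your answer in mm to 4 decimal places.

seg 1 [0°–92.5°] uniform, h=17: full span → s += 17 → s = 17.0000
seg 2 [92.5°–126.5°] uniform, h=28: full span → s += 28 → s = 45.0000
seg 3 [126.5°–157.2°] simple-harmonic, h=-23: full span → s += -23 → s = 22.0000
seg 4 [157.2°–256.4°] dwell: s stays 22.0000
seg 5 [256.4°–329.6°] cycloidal, h=23: θ=301.8° here. β=45.4, B=73.2. 23·(0.6202 − sin(2π·0.6202)/(2π)) = 16.7745 → s = 38.7745
radial distance = base radius + s = 45 + 38.7745 = 83.7745

83.7745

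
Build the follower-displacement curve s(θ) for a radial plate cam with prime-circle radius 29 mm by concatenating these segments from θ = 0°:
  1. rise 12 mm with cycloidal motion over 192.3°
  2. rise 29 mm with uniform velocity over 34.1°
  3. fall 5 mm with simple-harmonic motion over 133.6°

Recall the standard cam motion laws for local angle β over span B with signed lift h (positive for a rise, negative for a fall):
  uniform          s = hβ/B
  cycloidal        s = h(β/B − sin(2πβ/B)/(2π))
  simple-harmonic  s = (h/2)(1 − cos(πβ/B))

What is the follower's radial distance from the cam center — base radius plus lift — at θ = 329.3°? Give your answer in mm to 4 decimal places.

seg 1 [0°–192.3°] cycloidal, h=12: full span → s += 12 → s = 12.0000
seg 2 [192.3°–226.4°] uniform, h=29: full span → s += 29 → s = 41.0000
seg 3 [226.4°–360°] simple-harmonic, h=-5: θ=329.3° here. β=102.9, B=133.6. -5/2·(1 − cos(π·0.7702)) = -4.3764 → s = 36.6236
radial distance = base radius + s = 29 + 36.6236 = 65.6236

65.6236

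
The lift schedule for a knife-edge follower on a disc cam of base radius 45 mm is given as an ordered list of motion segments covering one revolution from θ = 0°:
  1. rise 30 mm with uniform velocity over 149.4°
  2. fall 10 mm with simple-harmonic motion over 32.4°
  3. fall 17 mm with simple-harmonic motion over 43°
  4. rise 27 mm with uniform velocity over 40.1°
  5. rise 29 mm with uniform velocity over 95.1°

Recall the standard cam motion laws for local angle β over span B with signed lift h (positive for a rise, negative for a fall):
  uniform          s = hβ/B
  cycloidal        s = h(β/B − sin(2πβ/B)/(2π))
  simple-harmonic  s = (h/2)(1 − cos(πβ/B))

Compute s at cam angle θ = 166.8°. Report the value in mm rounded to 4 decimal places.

seg 1 [0°–149.4°] uniform, h=30: full span → s += 30 → s = 30.0000
seg 2 [149.4°–181.8°] simple-harmonic, h=-10: θ=166.8° here. β=17.4, B=32.4. -10/2·(1 − cos(π·0.5370)) = -5.5805 → s = 24.4195

24.4195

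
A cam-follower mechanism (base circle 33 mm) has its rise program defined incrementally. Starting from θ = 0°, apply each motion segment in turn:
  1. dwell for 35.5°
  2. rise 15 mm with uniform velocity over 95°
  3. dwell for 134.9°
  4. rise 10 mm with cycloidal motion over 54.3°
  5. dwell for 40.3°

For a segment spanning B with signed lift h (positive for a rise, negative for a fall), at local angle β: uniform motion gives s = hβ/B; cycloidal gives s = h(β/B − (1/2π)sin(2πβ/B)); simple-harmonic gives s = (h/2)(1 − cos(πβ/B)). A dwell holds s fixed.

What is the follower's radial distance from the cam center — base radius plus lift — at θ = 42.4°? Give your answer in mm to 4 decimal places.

seg 1 [0°–35.5°] dwell: s stays 0.0000
seg 2 [35.5°–130.5°] uniform, h=15: θ=42.4° here. β=6.9, B=95. 15·6.9/95 = 1.0895 → s = 1.0895
radial distance = base radius + s = 33 + 1.0895 = 34.0895

34.0895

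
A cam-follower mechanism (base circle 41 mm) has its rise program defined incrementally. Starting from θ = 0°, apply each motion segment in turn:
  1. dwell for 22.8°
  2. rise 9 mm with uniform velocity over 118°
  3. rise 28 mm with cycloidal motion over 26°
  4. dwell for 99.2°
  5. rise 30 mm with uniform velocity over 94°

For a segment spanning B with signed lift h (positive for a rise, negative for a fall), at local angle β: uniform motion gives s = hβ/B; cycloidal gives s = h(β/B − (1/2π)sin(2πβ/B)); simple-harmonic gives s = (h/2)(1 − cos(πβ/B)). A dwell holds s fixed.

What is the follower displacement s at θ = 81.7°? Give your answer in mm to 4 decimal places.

seg 1 [0°–22.8°] dwell: s stays 0.0000
seg 2 [22.8°–140.8°] uniform, h=9: θ=81.7° here. β=58.9, B=118. 9·58.9/118 = 4.4924 → s = 4.4924

4.4924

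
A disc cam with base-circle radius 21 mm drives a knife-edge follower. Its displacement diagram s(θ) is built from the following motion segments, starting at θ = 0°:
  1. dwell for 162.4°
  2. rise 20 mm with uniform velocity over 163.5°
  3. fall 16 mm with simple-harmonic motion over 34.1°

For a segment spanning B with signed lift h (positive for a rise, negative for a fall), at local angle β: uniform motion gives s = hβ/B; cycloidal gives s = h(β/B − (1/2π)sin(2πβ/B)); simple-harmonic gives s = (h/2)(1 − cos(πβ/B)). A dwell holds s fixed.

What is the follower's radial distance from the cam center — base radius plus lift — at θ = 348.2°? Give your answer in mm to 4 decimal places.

seg 1 [0°–162.4°] dwell: s stays 0.0000
seg 2 [162.4°–325.9°] uniform, h=20: full span → s += 20 → s = 20.0000
seg 3 [325.9°–360°] simple-harmonic, h=-16: θ=348.2° here. β=22.3, B=34.1. -16/2·(1 − cos(π·0.6540)) = -11.7203 → s = 8.2797
radial distance = base radius + s = 21 + 8.2797 = 29.2797

29.2797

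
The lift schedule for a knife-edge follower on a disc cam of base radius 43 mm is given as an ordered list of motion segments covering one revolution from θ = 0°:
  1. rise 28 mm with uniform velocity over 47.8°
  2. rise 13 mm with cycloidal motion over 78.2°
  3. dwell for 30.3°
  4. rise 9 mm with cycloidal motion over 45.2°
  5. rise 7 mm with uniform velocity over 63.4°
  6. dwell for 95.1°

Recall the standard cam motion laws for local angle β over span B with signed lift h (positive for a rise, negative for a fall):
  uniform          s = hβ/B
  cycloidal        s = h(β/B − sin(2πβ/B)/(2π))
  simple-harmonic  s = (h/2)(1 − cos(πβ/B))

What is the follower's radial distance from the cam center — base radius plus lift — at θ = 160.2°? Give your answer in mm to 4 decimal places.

seg 1 [0°–47.8°] uniform, h=28: full span → s += 28 → s = 28.0000
seg 2 [47.8°–126°] cycloidal, h=13: full span → s += 13 → s = 41.0000
seg 3 [126°–156.3°] dwell: s stays 41.0000
seg 4 [156.3°–201.5°] cycloidal, h=9: θ=160.2° here. β=3.9, B=45.2. 9·(0.0863 − sin(2π·0.0863)/(2π)) = 0.0375 → s = 41.0375
radial distance = base radius + s = 43 + 41.0375 = 84.0375

84.0375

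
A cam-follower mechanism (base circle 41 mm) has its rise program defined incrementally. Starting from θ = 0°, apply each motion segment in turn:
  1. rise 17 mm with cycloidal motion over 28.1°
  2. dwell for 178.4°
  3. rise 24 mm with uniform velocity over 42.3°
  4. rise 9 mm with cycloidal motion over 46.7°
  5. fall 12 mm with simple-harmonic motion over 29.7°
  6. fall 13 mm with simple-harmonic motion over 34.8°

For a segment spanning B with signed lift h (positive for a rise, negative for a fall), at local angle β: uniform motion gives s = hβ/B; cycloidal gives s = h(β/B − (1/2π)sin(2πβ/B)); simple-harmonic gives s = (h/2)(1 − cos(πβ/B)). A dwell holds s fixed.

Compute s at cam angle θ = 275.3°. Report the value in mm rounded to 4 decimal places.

seg 1 [0°–28.1°] cycloidal, h=17: full span → s += 17 → s = 17.0000
seg 2 [28.1°–206.5°] dwell: s stays 17.0000
seg 3 [206.5°–248.8°] uniform, h=24: full span → s += 24 → s = 41.0000
seg 4 [248.8°–295.5°] cycloidal, h=9: θ=275.3° here. β=26.5, B=46.7. 9·(0.5675 − sin(2π·0.5675)/(2π)) = 5.6961 → s = 46.6961

46.6961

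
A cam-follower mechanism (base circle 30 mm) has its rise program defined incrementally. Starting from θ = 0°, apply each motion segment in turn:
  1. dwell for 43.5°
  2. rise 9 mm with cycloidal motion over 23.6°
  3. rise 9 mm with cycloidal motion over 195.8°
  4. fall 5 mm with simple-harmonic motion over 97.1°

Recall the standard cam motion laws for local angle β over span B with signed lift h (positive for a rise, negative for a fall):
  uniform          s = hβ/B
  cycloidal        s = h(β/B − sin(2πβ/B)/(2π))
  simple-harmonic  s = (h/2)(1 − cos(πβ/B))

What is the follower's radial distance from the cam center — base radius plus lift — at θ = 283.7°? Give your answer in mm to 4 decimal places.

seg 1 [0°–43.5°] dwell: s stays 0.0000
seg 2 [43.5°–67.1°] cycloidal, h=9: full span → s += 9 → s = 9.0000
seg 3 [67.1°–262.9°] cycloidal, h=9: full span → s += 9 → s = 18.0000
seg 4 [262.9°–360°] simple-harmonic, h=-5: θ=283.7° here. β=20.8, B=97.1. -5/2·(1 − cos(π·0.2142)) = -0.5451 → s = 17.4549
radial distance = base radius + s = 30 + 17.4549 = 47.4549

47.4549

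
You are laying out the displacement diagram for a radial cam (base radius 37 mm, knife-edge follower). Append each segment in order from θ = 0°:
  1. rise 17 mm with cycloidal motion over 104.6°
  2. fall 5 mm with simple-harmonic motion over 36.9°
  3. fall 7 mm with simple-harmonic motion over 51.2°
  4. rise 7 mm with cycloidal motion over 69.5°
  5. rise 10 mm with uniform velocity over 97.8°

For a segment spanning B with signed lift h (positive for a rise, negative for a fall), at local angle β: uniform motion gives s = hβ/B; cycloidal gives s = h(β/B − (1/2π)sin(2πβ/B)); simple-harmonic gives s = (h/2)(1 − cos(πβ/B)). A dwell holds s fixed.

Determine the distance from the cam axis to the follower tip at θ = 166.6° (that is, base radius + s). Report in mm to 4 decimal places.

seg 1 [0°–104.6°] cycloidal, h=17: full span → s += 17 → s = 17.0000
seg 2 [104.6°–141.5°] simple-harmonic, h=-5: full span → s += -5 → s = 12.0000
seg 3 [141.5°–192.7°] simple-harmonic, h=-7: θ=166.6° here. β=25.1, B=51.2. -7/2·(1 − cos(π·0.4902)) = -3.3926 → s = 8.6074
radial distance = base radius + s = 37 + 8.6074 = 45.6074

45.6074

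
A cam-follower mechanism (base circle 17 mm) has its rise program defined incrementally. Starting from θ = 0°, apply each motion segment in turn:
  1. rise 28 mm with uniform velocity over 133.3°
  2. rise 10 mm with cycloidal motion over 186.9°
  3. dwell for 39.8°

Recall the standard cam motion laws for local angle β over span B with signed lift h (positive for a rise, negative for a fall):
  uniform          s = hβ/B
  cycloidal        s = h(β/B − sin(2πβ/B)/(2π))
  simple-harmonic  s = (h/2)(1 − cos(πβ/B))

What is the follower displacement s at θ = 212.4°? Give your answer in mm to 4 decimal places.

seg 1 [0°–133.3°] uniform, h=28: full span → s += 28 → s = 28.0000
seg 2 [133.3°–320.2°] cycloidal, h=10: θ=212.4° here. β=79.1, B=186.9. 10·(0.4232 − sin(2π·0.4232)/(2π)) = 3.4939 → s = 31.4939

31.4939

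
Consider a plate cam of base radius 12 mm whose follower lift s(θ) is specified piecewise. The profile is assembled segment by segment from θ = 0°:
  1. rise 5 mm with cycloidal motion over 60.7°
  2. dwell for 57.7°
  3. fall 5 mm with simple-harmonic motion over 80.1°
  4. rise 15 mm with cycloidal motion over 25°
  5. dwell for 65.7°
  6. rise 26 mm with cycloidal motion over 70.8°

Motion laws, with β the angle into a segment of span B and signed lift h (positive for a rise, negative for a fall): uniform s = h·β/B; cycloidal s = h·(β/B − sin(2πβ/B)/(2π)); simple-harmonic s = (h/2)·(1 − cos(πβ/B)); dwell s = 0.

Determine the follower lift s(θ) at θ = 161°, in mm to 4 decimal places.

seg 1 [0°–60.7°] cycloidal, h=5: full span → s += 5 → s = 5.0000
seg 2 [60.7°–118.4°] dwell: s stays 5.0000
seg 3 [118.4°–198.5°] simple-harmonic, h=-5: θ=161° here. β=42.6, B=80.1. -5/2·(1 − cos(π·0.5318)) = -2.7496 → s = 2.2504

2.2504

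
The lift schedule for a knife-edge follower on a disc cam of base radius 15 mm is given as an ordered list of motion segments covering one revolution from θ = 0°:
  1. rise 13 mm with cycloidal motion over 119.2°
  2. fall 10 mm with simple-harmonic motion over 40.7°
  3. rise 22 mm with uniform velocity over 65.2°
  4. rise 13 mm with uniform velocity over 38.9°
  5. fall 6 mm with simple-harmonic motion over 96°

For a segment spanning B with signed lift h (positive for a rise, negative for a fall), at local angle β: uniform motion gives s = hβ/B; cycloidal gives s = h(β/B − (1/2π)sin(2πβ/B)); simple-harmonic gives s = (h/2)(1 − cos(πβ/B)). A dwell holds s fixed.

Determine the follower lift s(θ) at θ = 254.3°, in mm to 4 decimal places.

seg 1 [0°–119.2°] cycloidal, h=13: full span → s += 13 → s = 13.0000
seg 2 [119.2°–159.9°] simple-harmonic, h=-10: full span → s += -10 → s = 3.0000
seg 3 [159.9°–225.1°] uniform, h=22: full span → s += 22 → s = 25.0000
seg 4 [225.1°–264°] uniform, h=13: θ=254.3° here. β=29.2, B=38.9. 13·29.2/38.9 = 9.7584 → s = 34.7584

34.7584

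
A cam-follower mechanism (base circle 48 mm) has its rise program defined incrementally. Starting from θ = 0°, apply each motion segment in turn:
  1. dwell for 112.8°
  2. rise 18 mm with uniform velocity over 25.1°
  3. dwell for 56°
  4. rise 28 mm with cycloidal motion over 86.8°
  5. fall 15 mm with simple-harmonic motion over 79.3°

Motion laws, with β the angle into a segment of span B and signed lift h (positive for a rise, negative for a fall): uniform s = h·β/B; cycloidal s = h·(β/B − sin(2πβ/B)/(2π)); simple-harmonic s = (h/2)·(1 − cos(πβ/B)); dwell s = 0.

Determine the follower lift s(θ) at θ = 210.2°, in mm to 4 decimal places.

seg 1 [0°–112.8°] dwell: s stays 0.0000
seg 2 [112.8°–137.9°] uniform, h=18: full span → s += 18 → s = 18.0000
seg 3 [137.9°–193.9°] dwell: s stays 18.0000
seg 4 [193.9°–280.7°] cycloidal, h=28: θ=210.2° here. β=16.3, B=86.8. 28·(0.1878 − sin(2π·0.1878)/(2π)) = 1.1379 → s = 19.1379

19.1379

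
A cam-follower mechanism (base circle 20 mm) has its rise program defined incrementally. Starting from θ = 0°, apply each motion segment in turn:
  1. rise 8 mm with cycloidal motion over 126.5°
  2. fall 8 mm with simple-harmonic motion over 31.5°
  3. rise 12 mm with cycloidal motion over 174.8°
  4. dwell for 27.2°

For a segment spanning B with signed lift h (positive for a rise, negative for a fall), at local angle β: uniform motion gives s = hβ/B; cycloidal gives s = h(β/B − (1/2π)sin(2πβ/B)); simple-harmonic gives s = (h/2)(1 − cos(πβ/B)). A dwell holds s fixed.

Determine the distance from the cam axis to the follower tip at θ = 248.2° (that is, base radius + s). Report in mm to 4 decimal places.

seg 1 [0°–126.5°] cycloidal, h=8: full span → s += 8 → s = 8.0000
seg 2 [126.5°–158°] simple-harmonic, h=-8: full span → s += -8 → s = 0.0000
seg 3 [158°–332.8°] cycloidal, h=12: θ=248.2° here. β=90.2, B=174.8. 12·(0.5160 − sin(2π·0.5160)/(2π)) = 6.3841 → s = 6.3841
radial distance = base radius + s = 20 + 6.3841 = 26.3841

26.3841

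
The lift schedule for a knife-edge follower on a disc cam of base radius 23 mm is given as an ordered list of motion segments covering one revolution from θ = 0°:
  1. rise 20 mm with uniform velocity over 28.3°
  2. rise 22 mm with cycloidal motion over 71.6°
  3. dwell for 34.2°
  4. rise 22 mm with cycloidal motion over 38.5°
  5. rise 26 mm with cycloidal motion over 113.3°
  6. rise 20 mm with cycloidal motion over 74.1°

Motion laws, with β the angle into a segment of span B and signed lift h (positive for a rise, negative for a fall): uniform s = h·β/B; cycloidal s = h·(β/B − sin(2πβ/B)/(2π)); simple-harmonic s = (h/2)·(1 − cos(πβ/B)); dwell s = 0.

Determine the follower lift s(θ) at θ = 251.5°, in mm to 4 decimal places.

seg 1 [0°–28.3°] uniform, h=20: full span → s += 20 → s = 20.0000
seg 2 [28.3°–99.9°] cycloidal, h=22: full span → s += 22 → s = 42.0000
seg 3 [99.9°–134.1°] dwell: s stays 42.0000
seg 4 [134.1°–172.6°] cycloidal, h=22: full span → s += 22 → s = 64.0000
seg 5 [172.6°–285.9°] cycloidal, h=26: θ=251.5° here. β=78.9, B=113.3. 26·(0.6964 − sin(2π·0.6964)/(2π)) = 22.0113 → s = 86.0113

86.0113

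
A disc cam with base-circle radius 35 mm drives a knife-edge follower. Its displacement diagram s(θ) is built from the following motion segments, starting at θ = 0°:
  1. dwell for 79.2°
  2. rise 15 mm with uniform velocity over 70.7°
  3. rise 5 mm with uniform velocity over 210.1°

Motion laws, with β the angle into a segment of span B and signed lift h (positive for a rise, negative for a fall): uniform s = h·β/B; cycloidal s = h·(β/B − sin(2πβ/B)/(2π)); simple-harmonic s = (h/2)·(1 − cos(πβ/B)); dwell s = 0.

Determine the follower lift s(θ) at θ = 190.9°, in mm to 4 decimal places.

seg 1 [0°–79.2°] dwell: s stays 0.0000
seg 2 [79.2°–149.9°] uniform, h=15: full span → s += 15 → s = 15.0000
seg 3 [149.9°–360°] uniform, h=5: θ=190.9° here. β=41, B=210.1. 5·41/210.1 = 0.9757 → s = 15.9757

15.9757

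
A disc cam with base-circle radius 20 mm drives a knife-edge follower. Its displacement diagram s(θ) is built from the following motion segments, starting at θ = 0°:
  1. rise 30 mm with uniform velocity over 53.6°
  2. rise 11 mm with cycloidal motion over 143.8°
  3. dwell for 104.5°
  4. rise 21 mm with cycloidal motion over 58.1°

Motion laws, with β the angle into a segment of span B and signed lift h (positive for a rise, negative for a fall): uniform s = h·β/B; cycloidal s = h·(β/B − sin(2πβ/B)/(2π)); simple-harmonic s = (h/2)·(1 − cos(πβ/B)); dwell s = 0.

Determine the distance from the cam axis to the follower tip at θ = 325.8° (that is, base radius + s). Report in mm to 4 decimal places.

seg 1 [0°–53.6°] uniform, h=30: full span → s += 30 → s = 30.0000
seg 2 [53.6°–197.4°] cycloidal, h=11: full span → s += 11 → s = 41.0000
seg 3 [197.4°–301.9°] dwell: s stays 41.0000
seg 4 [301.9°–360°] cycloidal, h=21: θ=325.8° here. β=23.9, B=58.1. 21·(0.4114 − sin(2π·0.4114)/(2π)) = 6.8719 → s = 47.8719
radial distance = base radius + s = 20 + 47.8719 = 67.8719

67.8719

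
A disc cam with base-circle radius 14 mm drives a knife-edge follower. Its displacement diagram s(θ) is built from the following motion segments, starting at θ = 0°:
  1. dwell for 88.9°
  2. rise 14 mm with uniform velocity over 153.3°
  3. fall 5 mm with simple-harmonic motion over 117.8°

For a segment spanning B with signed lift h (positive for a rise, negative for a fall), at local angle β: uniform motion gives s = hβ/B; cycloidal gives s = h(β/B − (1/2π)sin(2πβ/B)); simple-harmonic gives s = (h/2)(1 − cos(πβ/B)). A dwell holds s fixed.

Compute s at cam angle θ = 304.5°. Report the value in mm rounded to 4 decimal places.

seg 1 [0°–88.9°] dwell: s stays 0.0000
seg 2 [88.9°–242.2°] uniform, h=14: full span → s += 14 → s = 14.0000
seg 3 [242.2°–360°] simple-harmonic, h=-5: θ=304.5° here. β=62.3, B=117.8. -5/2·(1 − cos(π·0.5289)) = -2.7264 → s = 11.2736

11.2736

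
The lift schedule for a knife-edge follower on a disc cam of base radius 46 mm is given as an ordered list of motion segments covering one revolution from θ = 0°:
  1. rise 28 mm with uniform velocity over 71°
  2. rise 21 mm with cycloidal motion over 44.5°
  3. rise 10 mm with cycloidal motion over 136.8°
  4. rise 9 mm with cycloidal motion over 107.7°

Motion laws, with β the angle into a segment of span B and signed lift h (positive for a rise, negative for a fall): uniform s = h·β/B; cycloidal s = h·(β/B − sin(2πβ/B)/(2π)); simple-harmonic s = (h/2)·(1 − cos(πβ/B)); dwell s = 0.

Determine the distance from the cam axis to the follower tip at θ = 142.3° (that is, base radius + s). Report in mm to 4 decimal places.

seg 1 [0°–71°] uniform, h=28: full span → s += 28 → s = 28.0000
seg 2 [71°–115.5°] cycloidal, h=21: full span → s += 21 → s = 49.0000
seg 3 [115.5°–252.3°] cycloidal, h=10: θ=142.3° here. β=26.8, B=136.8. 10·(0.1959 − sin(2π·0.1959)/(2π)) = 0.4586 → s = 49.4586
radial distance = base radius + s = 46 + 49.4586 = 95.4586

95.4586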